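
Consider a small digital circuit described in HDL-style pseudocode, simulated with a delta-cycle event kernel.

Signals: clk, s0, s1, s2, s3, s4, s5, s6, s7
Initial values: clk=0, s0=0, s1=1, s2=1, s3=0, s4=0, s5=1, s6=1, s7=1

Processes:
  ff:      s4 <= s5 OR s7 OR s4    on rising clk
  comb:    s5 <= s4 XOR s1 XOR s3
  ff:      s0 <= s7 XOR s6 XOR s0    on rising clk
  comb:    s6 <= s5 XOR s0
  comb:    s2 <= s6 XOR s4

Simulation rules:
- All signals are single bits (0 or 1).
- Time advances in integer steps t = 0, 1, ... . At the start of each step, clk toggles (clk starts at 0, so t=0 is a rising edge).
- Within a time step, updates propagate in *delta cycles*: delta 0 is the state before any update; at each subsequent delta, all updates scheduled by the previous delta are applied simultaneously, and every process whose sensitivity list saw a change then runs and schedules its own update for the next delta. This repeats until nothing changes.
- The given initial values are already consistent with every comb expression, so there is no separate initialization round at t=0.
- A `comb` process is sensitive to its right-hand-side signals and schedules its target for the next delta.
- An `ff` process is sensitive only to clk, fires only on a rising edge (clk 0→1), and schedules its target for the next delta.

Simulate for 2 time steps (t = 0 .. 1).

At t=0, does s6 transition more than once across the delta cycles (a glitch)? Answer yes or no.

no

t=0 Δ0: s2=1 s7=1 s6=1 s0=0 s5=1 clk=0 s4=0 s3=0 s1=1
  Δ1: clk:0→1
  Δ2: s4:0→1
  Δ3: s2:1→0, s5:1→0
  Δ4: s6:1→0
  Δ5: s2:0→1
  (5Δ to stable)
t=1 Δ0: s2=1 s7=1 s6=0 s0=0 s5=0 clk=1 s4=1 s3=0 s1=1
  Δ1: clk:1→0
  (1Δ to stable)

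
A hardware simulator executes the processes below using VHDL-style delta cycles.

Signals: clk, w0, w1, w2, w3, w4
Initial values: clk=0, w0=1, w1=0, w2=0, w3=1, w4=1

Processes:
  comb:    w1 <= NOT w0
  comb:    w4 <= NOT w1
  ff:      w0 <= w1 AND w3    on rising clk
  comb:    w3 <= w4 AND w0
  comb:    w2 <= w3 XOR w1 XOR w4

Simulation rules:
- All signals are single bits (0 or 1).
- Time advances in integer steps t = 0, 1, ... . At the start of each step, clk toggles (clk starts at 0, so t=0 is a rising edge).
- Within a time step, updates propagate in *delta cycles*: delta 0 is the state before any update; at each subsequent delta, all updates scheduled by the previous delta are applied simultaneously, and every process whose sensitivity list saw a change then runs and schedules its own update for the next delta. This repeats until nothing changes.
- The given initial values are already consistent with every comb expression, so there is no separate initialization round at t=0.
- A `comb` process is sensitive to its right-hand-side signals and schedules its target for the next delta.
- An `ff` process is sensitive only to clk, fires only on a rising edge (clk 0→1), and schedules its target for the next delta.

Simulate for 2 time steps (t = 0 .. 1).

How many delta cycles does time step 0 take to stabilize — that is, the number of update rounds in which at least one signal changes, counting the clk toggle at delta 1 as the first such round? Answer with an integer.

t0.Δ0 clk=0 w1=0 w4=1 w3=1 w0=1 w2=0
t0.Δ1 clk=1 w1=0 w4=1 w3=1 w0=1 w2=0
t0.Δ2 clk=1 w1=0 w4=1 w3=1 w0=0 w2=0
t0.Δ3 clk=1 w1=1 w4=1 w3=0 w0=0 w2=0
t0.Δ4 clk=1 w1=1 w4=0 w3=0 w0=0 w2=0
t0.Δ5 clk=1 w1=1 w4=0 w3=0 w0=0 w2=1
t1.Δ0 clk=1 w1=1 w4=0 w3=0 w0=0 w2=1
t1.Δ1 clk=0 w1=1 w4=0 w3=0 w0=0 w2=1

5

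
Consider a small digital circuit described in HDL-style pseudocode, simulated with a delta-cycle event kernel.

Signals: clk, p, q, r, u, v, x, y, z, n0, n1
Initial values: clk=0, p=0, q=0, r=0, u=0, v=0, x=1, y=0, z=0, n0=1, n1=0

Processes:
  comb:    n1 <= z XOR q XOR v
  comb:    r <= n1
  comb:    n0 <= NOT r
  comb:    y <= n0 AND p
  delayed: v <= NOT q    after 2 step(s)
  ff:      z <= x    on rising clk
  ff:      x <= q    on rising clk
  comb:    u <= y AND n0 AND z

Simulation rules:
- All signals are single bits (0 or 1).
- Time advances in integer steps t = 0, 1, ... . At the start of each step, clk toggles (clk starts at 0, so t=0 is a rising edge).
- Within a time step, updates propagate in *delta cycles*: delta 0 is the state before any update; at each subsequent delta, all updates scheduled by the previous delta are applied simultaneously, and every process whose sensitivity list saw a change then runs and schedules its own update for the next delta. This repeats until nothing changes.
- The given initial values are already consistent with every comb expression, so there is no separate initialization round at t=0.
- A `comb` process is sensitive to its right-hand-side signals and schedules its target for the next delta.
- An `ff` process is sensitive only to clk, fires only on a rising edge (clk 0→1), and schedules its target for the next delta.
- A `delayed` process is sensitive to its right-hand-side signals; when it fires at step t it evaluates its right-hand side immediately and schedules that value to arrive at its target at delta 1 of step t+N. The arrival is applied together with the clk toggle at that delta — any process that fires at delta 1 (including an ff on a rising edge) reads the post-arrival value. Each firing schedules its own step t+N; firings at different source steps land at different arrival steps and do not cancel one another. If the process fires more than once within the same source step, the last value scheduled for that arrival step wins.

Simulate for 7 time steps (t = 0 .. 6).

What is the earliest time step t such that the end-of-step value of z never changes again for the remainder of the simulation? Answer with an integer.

t0.Δ0 q=0 y=0 x=1 n1=0 clk=0 z=0 p=0 v=0 r=0 u=0 n0=1
t0.Δ1 q=0 y=0 x=1 n1=0 clk=1 z=0 p=0 v=0 r=0 u=0 n0=1
t0.Δ2 q=0 y=0 x=0 n1=0 clk=1 z=1 p=0 v=0 r=0 u=0 n0=1
t0.Δ3 q=0 y=0 x=0 n1=1 clk=1 z=1 p=0 v=0 r=0 u=0 n0=1
t0.Δ4 q=0 y=0 x=0 n1=1 clk=1 z=1 p=0 v=0 r=1 u=0 n0=1
t0.Δ5 q=0 y=0 x=0 n1=1 clk=1 z=1 p=0 v=0 r=1 u=0 n0=0
t1.Δ0 q=0 y=0 x=0 n1=1 clk=1 z=1 p=0 v=0 r=1 u=0 n0=0
t1.Δ1 q=0 y=0 x=0 n1=1 clk=0 z=1 p=0 v=0 r=1 u=0 n0=0
t2.Δ0 q=0 y=0 x=0 n1=1 clk=0 z=1 p=0 v=0 r=1 u=0 n0=0
t2.Δ1 q=0 y=0 x=0 n1=1 clk=1 z=1 p=0 v=0 r=1 u=0 n0=0
t2.Δ2 q=0 y=0 x=0 n1=1 clk=1 z=0 p=0 v=0 r=1 u=0 n0=0
t2.Δ3 q=0 y=0 x=0 n1=0 clk=1 z=0 p=0 v=0 r=1 u=0 n0=0
t2.Δ4 q=0 y=0 x=0 n1=0 clk=1 z=0 p=0 v=0 r=0 u=0 n0=0
t2.Δ5 q=0 y=0 x=0 n1=0 clk=1 z=0 p=0 v=0 r=0 u=0 n0=1
t3.Δ0 q=0 y=0 x=0 n1=0 clk=1 z=0 p=0 v=0 r=0 u=0 n0=1
t3.Δ1 q=0 y=0 x=0 n1=0 clk=0 z=0 p=0 v=0 r=0 u=0 n0=1
t4.Δ0 q=0 y=0 x=0 n1=0 clk=0 z=0 p=0 v=0 r=0 u=0 n0=1
t4.Δ1 q=0 y=0 x=0 n1=0 clk=1 z=0 p=0 v=0 r=0 u=0 n0=1
t5.Δ0 q=0 y=0 x=0 n1=0 clk=1 z=0 p=0 v=0 r=0 u=0 n0=1
t5.Δ1 q=0 y=0 x=0 n1=0 clk=0 z=0 p=0 v=0 r=0 u=0 n0=1
t6.Δ0 q=0 y=0 x=0 n1=0 clk=0 z=0 p=0 v=0 r=0 u=0 n0=1
t6.Δ1 q=0 y=0 x=0 n1=0 clk=1 z=0 p=0 v=0 r=0 u=0 n0=1

2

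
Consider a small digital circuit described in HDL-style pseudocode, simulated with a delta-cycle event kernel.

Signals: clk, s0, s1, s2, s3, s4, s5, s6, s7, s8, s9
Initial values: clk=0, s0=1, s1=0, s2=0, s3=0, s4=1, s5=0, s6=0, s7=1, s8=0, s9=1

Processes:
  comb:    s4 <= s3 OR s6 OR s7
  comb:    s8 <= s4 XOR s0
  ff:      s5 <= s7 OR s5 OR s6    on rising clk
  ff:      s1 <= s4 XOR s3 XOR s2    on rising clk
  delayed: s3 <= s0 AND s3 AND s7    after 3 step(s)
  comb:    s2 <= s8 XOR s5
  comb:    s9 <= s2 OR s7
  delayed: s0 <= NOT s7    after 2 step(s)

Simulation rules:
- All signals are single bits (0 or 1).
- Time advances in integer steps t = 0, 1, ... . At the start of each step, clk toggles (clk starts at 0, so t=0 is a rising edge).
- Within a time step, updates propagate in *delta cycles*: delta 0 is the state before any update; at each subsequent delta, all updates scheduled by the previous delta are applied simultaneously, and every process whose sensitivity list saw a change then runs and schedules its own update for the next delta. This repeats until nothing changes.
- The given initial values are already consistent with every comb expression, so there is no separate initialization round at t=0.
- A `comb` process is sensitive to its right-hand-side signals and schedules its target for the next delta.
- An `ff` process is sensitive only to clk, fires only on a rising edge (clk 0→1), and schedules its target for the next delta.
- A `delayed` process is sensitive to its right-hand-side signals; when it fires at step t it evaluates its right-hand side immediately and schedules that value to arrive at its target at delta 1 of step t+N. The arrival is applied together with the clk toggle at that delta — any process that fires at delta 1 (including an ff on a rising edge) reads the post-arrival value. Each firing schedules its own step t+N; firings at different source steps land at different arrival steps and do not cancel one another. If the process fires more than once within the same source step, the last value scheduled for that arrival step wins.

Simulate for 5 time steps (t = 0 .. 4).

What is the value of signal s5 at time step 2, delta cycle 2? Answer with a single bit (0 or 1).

t=0 Δ0: s7=1 s2=0 s6=0 s0=1 s4=1 s9=1 s8=0 s5=0 s3=0 s1=0 clk=0
  Δ1: clk:0→1
  Δ2: s5:0→1, s1:0→1
  Δ3: s2:0→1
  (3Δ to stable)
t=1 Δ0: s7=1 s2=1 s6=0 s0=1 s4=1 s9=1 s8=0 s5=1 s3=0 s1=1 clk=1
  Δ1: clk:1→0
  (1Δ to stable)
t=2 Δ0: s7=1 s2=1 s6=0 s0=1 s4=1 s9=1 s8=0 s5=1 s3=0 s1=1 clk=0
  Δ1: clk:0→1
  Δ2: s1:1→0
  (2Δ to stable)
t=3 Δ0: s7=1 s2=1 s6=0 s0=1 s4=1 s9=1 s8=0 s5=1 s3=0 s1=0 clk=1
  Δ1: clk:1→0
  (1Δ to stable)
t=4 Δ0: s7=1 s2=1 s6=0 s0=1 s4=1 s9=1 s8=0 s5=1 s3=0 s1=0 clk=0
  Δ1: clk:0→1
  (1Δ to stable)

1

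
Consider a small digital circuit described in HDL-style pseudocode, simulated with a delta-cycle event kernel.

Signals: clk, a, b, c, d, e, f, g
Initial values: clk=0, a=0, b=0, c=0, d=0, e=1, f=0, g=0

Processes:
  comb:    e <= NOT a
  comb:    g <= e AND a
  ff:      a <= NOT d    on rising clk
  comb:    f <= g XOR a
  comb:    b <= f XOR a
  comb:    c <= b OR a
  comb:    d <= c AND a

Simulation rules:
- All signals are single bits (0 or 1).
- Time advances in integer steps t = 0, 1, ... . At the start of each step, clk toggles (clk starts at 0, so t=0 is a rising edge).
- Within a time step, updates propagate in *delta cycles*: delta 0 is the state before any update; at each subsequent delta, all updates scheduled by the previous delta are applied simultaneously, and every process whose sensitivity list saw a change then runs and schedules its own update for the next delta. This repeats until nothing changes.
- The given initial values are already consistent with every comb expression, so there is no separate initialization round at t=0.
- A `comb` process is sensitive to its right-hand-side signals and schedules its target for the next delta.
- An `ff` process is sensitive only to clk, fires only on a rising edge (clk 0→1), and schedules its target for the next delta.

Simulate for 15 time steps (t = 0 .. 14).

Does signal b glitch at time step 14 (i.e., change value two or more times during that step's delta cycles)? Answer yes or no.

[bits: e,a,c,d,clk,f,b,g]
t=0: Δ0=10000000 Δ1=10001000 Δ2=11001000 Δ3=01101111 Δ4=01111000 Δ5=01111110 Δ6=01111100 | 6Δ
t=1: Δ0=01111100 Δ1=01110100 | 1Δ
t=2: Δ0=01110100 Δ1=01111100 Δ2=00111100 Δ3=10001010 Δ4=10101000 Δ5=10001000 | 5Δ
t=3: Δ0=10001000 Δ1=10000000 | 1Δ
t=4: Δ0=10000000 Δ1=10001000 Δ2=11001000 Δ3=01101111 Δ4=01111000 Δ5=01111110 Δ6=01111100 | 6Δ
t=5: Δ0=01111100 Δ1=01110100 | 1Δ
t=6: Δ0=01110100 Δ1=01111100 Δ2=00111100 Δ3=10001010 Δ4=10101000 Δ5=10001000 | 5Δ
t=7: Δ0=10001000 Δ1=10000000 | 1Δ
t=8: Δ0=10000000 Δ1=10001000 Δ2=11001000 Δ3=01101111 Δ4=01111000 Δ5=01111110 Δ6=01111100 | 6Δ
t=9: Δ0=01111100 Δ1=01110100 | 1Δ
t=10: Δ0=01110100 Δ1=01111100 Δ2=00111100 Δ3=10001010 Δ4=10101000 Δ5=10001000 | 5Δ
t=11: Δ0=10001000 Δ1=10000000 | 1Δ
t=12: Δ0=10000000 Δ1=10001000 Δ2=11001000 Δ3=01101111 Δ4=01111000 Δ5=01111110 Δ6=01111100 | 6Δ
t=13: Δ0=01111100 Δ1=01110100 | 1Δ
t=14: Δ0=01110100 Δ1=01111100 Δ2=00111100 Δ3=10001010 Δ4=10101000 Δ5=10001000 | 5Δ

yes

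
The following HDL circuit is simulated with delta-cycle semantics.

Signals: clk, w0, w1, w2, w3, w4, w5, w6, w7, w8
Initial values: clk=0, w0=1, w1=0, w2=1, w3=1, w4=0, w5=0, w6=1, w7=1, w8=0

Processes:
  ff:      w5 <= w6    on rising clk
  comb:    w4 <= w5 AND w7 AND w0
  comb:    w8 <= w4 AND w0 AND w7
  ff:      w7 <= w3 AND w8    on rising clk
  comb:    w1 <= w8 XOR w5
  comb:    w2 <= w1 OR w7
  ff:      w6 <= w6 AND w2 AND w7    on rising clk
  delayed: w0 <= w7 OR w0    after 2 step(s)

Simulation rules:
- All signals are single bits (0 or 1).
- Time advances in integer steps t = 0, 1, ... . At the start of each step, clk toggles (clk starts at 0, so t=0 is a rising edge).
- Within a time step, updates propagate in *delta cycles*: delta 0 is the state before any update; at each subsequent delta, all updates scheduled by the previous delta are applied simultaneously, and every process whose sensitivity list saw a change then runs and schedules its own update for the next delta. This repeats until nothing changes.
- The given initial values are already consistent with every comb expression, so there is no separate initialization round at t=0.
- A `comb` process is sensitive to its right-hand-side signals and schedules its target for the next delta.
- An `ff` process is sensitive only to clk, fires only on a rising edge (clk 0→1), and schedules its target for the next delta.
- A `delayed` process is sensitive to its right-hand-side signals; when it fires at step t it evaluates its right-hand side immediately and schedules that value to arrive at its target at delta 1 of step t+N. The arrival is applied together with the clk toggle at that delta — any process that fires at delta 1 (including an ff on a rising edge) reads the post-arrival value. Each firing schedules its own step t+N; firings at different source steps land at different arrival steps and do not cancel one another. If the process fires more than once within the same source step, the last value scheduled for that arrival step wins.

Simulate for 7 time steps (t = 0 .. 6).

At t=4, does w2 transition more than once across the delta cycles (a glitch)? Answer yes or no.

no

[bits: w7,w8,w0,w1,clk,w5,w3,w2,w4,w6]
t=0: Δ0=1010001101 Δ1=1010101101 Δ2=0010111101 Δ3=0011111001 Δ4=0011111101 | 4Δ
t=1: Δ0=0011111101 Δ1=0011011101 | 1Δ
t=2: Δ0=0011011101 Δ1=0011111101 Δ2=0011111100 | 2Δ
t=3: Δ0=0011111100 Δ1=0011011100 | 1Δ
t=4: Δ0=0011011100 Δ1=0011111100 Δ2=0011101100 Δ3=0010101100 Δ4=0010101000 | 4Δ
t=5: Δ0=0010101000 Δ1=0010001000 | 1Δ
t=6: Δ0=0010001000 Δ1=0010101000 | 1Δ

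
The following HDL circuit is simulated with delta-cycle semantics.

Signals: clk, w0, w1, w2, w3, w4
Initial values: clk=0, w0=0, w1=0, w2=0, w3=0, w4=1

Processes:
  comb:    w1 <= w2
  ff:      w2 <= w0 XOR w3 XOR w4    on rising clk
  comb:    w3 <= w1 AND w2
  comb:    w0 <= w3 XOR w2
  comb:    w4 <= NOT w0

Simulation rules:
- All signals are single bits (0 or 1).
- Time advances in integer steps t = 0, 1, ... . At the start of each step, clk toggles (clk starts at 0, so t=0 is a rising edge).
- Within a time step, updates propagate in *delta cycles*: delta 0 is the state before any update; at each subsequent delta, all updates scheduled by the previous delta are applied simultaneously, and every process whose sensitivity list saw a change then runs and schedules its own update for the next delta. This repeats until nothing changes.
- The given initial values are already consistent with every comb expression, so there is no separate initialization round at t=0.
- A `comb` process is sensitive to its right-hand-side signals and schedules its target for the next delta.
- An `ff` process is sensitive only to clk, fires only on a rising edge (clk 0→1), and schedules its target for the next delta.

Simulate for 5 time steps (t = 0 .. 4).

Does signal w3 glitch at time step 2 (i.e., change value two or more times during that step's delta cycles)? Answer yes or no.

t0.Δ0 w3=0 w4=1 w0=0 w2=0 w1=0 clk=0
t0.Δ1 w3=0 w4=1 w0=0 w2=0 w1=0 clk=1
t0.Δ2 w3=0 w4=1 w0=0 w2=1 w1=0 clk=1
t0.Δ3 w3=0 w4=1 w0=1 w2=1 w1=1 clk=1
t0.Δ4 w3=1 w4=0 w0=1 w2=1 w1=1 clk=1
t0.Δ5 w3=1 w4=0 w0=0 w2=1 w1=1 clk=1
t0.Δ6 w3=1 w4=1 w0=0 w2=1 w1=1 clk=1
t1.Δ0 w3=1 w4=1 w0=0 w2=1 w1=1 clk=1
t1.Δ1 w3=1 w4=1 w0=0 w2=1 w1=1 clk=0
t2.Δ0 w3=1 w4=1 w0=0 w2=1 w1=1 clk=0
t2.Δ1 w3=1 w4=1 w0=0 w2=1 w1=1 clk=1
t2.Δ2 w3=1 w4=1 w0=0 w2=0 w1=1 clk=1
t2.Δ3 w3=0 w4=1 w0=1 w2=0 w1=0 clk=1
t2.Δ4 w3=0 w4=0 w0=0 w2=0 w1=0 clk=1
t2.Δ5 w3=0 w4=1 w0=0 w2=0 w1=0 clk=1
t3.Δ0 w3=0 w4=1 w0=0 w2=0 w1=0 clk=1
t3.Δ1 w3=0 w4=1 w0=0 w2=0 w1=0 clk=0
t4.Δ0 w3=0 w4=1 w0=0 w2=0 w1=0 clk=0
t4.Δ1 w3=0 w4=1 w0=0 w2=0 w1=0 clk=1
t4.Δ2 w3=0 w4=1 w0=0 w2=1 w1=0 clk=1
t4.Δ3 w3=0 w4=1 w0=1 w2=1 w1=1 clk=1
t4.Δ4 w3=1 w4=0 w0=1 w2=1 w1=1 clk=1
t4.Δ5 w3=1 w4=0 w0=0 w2=1 w1=1 clk=1
t4.Δ6 w3=1 w4=1 w0=0 w2=1 w1=1 clk=1

no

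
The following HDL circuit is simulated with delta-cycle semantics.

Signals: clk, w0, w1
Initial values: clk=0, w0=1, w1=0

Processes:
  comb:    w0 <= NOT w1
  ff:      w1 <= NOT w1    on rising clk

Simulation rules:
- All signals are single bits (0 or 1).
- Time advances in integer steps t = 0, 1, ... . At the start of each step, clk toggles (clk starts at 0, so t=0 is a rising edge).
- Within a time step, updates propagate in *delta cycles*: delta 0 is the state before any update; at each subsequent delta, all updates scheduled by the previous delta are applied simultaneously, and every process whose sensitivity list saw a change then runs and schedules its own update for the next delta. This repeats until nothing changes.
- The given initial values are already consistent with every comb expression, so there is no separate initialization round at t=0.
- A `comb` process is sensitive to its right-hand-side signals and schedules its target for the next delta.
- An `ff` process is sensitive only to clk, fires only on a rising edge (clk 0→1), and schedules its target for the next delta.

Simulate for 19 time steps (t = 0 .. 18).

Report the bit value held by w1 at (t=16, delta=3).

[bits: w1,clk,w0]
t=0: Δ0=001 Δ1=011 Δ2=111 Δ3=110 | 3Δ
t=1: Δ0=110 Δ1=100 | 1Δ
t=2: Δ0=100 Δ1=110 Δ2=010 Δ3=011 | 3Δ
t=3: Δ0=011 Δ1=001 | 1Δ
t=4: Δ0=001 Δ1=011 Δ2=111 Δ3=110 | 3Δ
t=5: Δ0=110 Δ1=100 | 1Δ
t=6: Δ0=100 Δ1=110 Δ2=010 Δ3=011 | 3Δ
t=7: Δ0=011 Δ1=001 | 1Δ
t=8: Δ0=001 Δ1=011 Δ2=111 Δ3=110 | 3Δ
t=9: Δ0=110 Δ1=100 | 1Δ
t=10: Δ0=100 Δ1=110 Δ2=010 Δ3=011 | 3Δ
t=11: Δ0=011 Δ1=001 | 1Δ
t=12: Δ0=001 Δ1=011 Δ2=111 Δ3=110 | 3Δ
t=13: Δ0=110 Δ1=100 | 1Δ
t=14: Δ0=100 Δ1=110 Δ2=010 Δ3=011 | 3Δ
t=15: Δ0=011 Δ1=001 | 1Δ
t=16: Δ0=001 Δ1=011 Δ2=111 Δ3=110 | 3Δ
t=17: Δ0=110 Δ1=100 | 1Δ
t=18: Δ0=100 Δ1=110 Δ2=010 Δ3=011 | 3Δ

1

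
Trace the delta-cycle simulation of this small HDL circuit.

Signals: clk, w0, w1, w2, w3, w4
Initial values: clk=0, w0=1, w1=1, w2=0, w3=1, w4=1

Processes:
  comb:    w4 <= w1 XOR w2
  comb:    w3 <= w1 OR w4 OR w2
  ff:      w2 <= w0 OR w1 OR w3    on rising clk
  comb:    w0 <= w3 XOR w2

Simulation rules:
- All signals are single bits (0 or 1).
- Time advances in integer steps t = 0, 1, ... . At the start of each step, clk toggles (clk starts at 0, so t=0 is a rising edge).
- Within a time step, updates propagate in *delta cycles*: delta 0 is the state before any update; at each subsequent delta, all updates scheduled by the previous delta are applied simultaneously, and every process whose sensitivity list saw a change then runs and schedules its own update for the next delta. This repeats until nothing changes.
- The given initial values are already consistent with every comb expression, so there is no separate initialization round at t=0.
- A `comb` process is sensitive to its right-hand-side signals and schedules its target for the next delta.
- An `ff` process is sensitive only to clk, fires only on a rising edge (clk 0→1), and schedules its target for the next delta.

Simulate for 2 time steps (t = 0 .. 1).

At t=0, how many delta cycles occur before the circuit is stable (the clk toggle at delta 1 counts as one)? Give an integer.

[bits: w4,w0,w1,clk,w2,w3]
t=0: Δ0=111001 Δ1=111101 Δ2=111111 Δ3=001111 | 3Δ
t=1: Δ0=001111 Δ1=001011 | 1Δ

3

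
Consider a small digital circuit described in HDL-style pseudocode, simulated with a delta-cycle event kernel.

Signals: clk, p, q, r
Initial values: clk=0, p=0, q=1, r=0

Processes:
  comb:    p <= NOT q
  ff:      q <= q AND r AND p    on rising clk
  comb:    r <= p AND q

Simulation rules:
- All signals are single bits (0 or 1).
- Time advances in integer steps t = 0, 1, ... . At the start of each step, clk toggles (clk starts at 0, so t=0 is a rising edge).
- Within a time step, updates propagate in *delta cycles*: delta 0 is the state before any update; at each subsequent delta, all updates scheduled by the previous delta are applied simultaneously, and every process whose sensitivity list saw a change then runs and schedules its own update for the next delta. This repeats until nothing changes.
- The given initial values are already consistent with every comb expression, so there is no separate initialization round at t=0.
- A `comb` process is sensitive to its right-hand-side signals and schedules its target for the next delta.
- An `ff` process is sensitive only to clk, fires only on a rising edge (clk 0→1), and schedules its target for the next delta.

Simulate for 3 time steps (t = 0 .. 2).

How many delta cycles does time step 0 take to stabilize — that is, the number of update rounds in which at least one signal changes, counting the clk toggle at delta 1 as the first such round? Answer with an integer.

t0.Δ0 clk=0 r=0 p=0 q=1
t0.Δ1 clk=1 r=0 p=0 q=1
t0.Δ2 clk=1 r=0 p=0 q=0
t0.Δ3 clk=1 r=0 p=1 q=0
t1.Δ0 clk=1 r=0 p=1 q=0
t1.Δ1 clk=0 r=0 p=1 q=0
t2.Δ0 clk=0 r=0 p=1 q=0
t2.Δ1 clk=1 r=0 p=1 q=0

3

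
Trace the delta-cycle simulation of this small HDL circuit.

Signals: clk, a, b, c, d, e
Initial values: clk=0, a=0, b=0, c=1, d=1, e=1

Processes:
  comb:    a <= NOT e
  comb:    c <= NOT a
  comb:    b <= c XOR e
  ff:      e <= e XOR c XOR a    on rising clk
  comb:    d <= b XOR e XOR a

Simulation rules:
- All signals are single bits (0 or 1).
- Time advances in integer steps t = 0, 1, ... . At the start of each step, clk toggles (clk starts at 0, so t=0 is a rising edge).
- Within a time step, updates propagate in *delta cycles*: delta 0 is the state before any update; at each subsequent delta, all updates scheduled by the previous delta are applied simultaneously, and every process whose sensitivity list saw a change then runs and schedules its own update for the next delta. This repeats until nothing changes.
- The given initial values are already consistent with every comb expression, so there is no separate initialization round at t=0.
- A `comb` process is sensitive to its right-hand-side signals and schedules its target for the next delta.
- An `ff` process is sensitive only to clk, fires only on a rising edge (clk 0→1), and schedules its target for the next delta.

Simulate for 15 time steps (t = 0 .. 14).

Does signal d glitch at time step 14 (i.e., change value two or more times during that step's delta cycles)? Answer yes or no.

yes

t0.Δ0 e=1 b=0 clk=0 d=1 c=1 a=0
t0.Δ1 e=1 b=0 clk=1 d=1 c=1 a=0
t0.Δ2 e=0 b=0 clk=1 d=1 c=1 a=0
t0.Δ3 e=0 b=1 clk=1 d=0 c=1 a=1
t0.Δ4 e=0 b=1 clk=1 d=0 c=0 a=1
t0.Δ5 e=0 b=0 clk=1 d=0 c=0 a=1
t0.Δ6 e=0 b=0 clk=1 d=1 c=0 a=1
t1.Δ0 e=0 b=0 clk=1 d=1 c=0 a=1
t1.Δ1 e=0 b=0 clk=0 d=1 c=0 a=1
t2.Δ0 e=0 b=0 clk=0 d=1 c=0 a=1
t2.Δ1 e=0 b=0 clk=1 d=1 c=0 a=1
t2.Δ2 e=1 b=0 clk=1 d=1 c=0 a=1
t2.Δ3 e=1 b=1 clk=1 d=0 c=0 a=0
t2.Δ4 e=1 b=1 clk=1 d=0 c=1 a=0
t2.Δ5 e=1 b=0 clk=1 d=0 c=1 a=0
t2.Δ6 e=1 b=0 clk=1 d=1 c=1 a=0
t3.Δ0 e=1 b=0 clk=1 d=1 c=1 a=0
t3.Δ1 e=1 b=0 clk=0 d=1 c=1 a=0
t4.Δ0 e=1 b=0 clk=0 d=1 c=1 a=0
t4.Δ1 e=1 b=0 clk=1 d=1 c=1 a=0
t4.Δ2 e=0 b=0 clk=1 d=1 c=1 a=0
t4.Δ3 e=0 b=1 clk=1 d=0 c=1 a=1
t4.Δ4 e=0 b=1 clk=1 d=0 c=0 a=1
t4.Δ5 e=0 b=0 clk=1 d=0 c=0 a=1
t4.Δ6 e=0 b=0 clk=1 d=1 c=0 a=1
t5.Δ0 e=0 b=0 clk=1 d=1 c=0 a=1
t5.Δ1 e=0 b=0 clk=0 d=1 c=0 a=1
t6.Δ0 e=0 b=0 clk=0 d=1 c=0 a=1
t6.Δ1 e=0 b=0 clk=1 d=1 c=0 a=1
t6.Δ2 e=1 b=0 clk=1 d=1 c=0 a=1
t6.Δ3 e=1 b=1 clk=1 d=0 c=0 a=0
t6.Δ4 e=1 b=1 clk=1 d=0 c=1 a=0
t6.Δ5 e=1 b=0 clk=1 d=0 c=1 a=0
t6.Δ6 e=1 b=0 clk=1 d=1 c=1 a=0
t7.Δ0 e=1 b=0 clk=1 d=1 c=1 a=0
t7.Δ1 e=1 b=0 clk=0 d=1 c=1 a=0
t8.Δ0 e=1 b=0 clk=0 d=1 c=1 a=0
t8.Δ1 e=1 b=0 clk=1 d=1 c=1 a=0
t8.Δ2 e=0 b=0 clk=1 d=1 c=1 a=0
t8.Δ3 e=0 b=1 clk=1 d=0 c=1 a=1
t8.Δ4 e=0 b=1 clk=1 d=0 c=0 a=1
t8.Δ5 e=0 b=0 clk=1 d=0 c=0 a=1
t8.Δ6 e=0 b=0 clk=1 d=1 c=0 a=1
t9.Δ0 e=0 b=0 clk=1 d=1 c=0 a=1
t9.Δ1 e=0 b=0 clk=0 d=1 c=0 a=1
t10.Δ0 e=0 b=0 clk=0 d=1 c=0 a=1
t10.Δ1 e=0 b=0 clk=1 d=1 c=0 a=1
t10.Δ2 e=1 b=0 clk=1 d=1 c=0 a=1
t10.Δ3 e=1 b=1 clk=1 d=0 c=0 a=0
t10.Δ4 e=1 b=1 clk=1 d=0 c=1 a=0
t10.Δ5 e=1 b=0 clk=1 d=0 c=1 a=0
t10.Δ6 e=1 b=0 clk=1 d=1 c=1 a=0
t11.Δ0 e=1 b=0 clk=1 d=1 c=1 a=0
t11.Δ1 e=1 b=0 clk=0 d=1 c=1 a=0
t12.Δ0 e=1 b=0 clk=0 d=1 c=1 a=0
t12.Δ1 e=1 b=0 clk=1 d=1 c=1 a=0
t12.Δ2 e=0 b=0 clk=1 d=1 c=1 a=0
t12.Δ3 e=0 b=1 clk=1 d=0 c=1 a=1
t12.Δ4 e=0 b=1 clk=1 d=0 c=0 a=1
t12.Δ5 e=0 b=0 clk=1 d=0 c=0 a=1
t12.Δ6 e=0 b=0 clk=1 d=1 c=0 a=1
t13.Δ0 e=0 b=0 clk=1 d=1 c=0 a=1
t13.Δ1 e=0 b=0 clk=0 d=1 c=0 a=1
t14.Δ0 e=0 b=0 clk=0 d=1 c=0 a=1
t14.Δ1 e=0 b=0 clk=1 d=1 c=0 a=1
t14.Δ2 e=1 b=0 clk=1 d=1 c=0 a=1
t14.Δ3 e=1 b=1 clk=1 d=0 c=0 a=0
t14.Δ4 e=1 b=1 clk=1 d=0 c=1 a=0
t14.Δ5 e=1 b=0 clk=1 d=0 c=1 a=0
t14.Δ6 e=1 b=0 clk=1 d=1 c=1 a=0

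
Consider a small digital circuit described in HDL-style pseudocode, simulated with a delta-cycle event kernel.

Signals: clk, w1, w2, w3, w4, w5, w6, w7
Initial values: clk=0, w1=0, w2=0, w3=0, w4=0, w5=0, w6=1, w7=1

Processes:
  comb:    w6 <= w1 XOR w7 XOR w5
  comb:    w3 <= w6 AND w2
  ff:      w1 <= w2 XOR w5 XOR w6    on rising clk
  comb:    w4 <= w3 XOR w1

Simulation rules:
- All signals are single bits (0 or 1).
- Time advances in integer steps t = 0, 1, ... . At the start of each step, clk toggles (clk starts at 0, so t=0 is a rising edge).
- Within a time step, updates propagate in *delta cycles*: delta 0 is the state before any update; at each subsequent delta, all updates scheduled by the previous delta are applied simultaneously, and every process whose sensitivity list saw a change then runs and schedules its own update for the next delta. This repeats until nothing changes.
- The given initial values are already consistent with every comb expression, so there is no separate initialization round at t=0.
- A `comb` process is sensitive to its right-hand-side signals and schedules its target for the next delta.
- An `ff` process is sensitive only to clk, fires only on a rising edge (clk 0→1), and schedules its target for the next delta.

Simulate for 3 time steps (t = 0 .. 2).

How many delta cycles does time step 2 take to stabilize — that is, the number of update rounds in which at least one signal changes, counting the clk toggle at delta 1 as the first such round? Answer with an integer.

3

t=0 Δ0: w5=0 w3=0 w2=0 w1=0 w4=0 w6=1 clk=0 w7=1
  Δ1: clk:0→1
  Δ2: w1:0→1
  Δ3: w4:0→1, w6:1→0
  (3Δ to stable)
t=1 Δ0: w5=0 w3=0 w2=0 w1=1 w4=1 w6=0 clk=1 w7=1
  Δ1: clk:1→0
  (1Δ to stable)
t=2 Δ0: w5=0 w3=0 w2=0 w1=1 w4=1 w6=0 clk=0 w7=1
  Δ1: clk:0→1
  Δ2: w1:1→0
  Δ3: w4:1→0, w6:0→1
  (3Δ to stable)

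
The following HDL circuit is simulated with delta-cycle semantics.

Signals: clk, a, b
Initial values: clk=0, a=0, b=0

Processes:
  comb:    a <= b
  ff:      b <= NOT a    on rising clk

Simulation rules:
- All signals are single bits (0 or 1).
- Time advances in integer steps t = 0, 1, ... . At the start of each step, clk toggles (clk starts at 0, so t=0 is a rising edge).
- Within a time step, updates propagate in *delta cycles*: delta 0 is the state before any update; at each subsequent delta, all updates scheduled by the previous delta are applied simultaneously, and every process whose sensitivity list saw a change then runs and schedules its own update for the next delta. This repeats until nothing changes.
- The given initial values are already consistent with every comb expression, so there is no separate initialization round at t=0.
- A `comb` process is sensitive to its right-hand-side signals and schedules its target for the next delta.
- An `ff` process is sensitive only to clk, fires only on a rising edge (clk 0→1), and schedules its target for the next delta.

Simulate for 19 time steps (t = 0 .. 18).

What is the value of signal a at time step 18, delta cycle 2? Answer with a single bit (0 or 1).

1

t=0 Δ0: clk=0 b=0 a=0
  Δ1: clk:0→1
  Δ2: b:0→1
  Δ3: a:0→1
  (3Δ to stable)
t=1 Δ0: clk=1 b=1 a=1
  Δ1: clk:1→0
  (1Δ to stable)
t=2 Δ0: clk=0 b=1 a=1
  Δ1: clk:0→1
  Δ2: b:1→0
  Δ3: a:1→0
  (3Δ to stable)
t=3 Δ0: clk=1 b=0 a=0
  Δ1: clk:1→0
  (1Δ to stable)
t=4 Δ0: clk=0 b=0 a=0
  Δ1: clk:0→1
  Δ2: b:0→1
  Δ3: a:0→1
  (3Δ to stable)
t=5 Δ0: clk=1 b=1 a=1
  Δ1: clk:1→0
  (1Δ to stable)
t=6 Δ0: clk=0 b=1 a=1
  Δ1: clk:0→1
  Δ2: b:1→0
  Δ3: a:1→0
  (3Δ to stable)
t=7 Δ0: clk=1 b=0 a=0
  Δ1: clk:1→0
  (1Δ to stable)
t=8 Δ0: clk=0 b=0 a=0
  Δ1: clk:0→1
  Δ2: b:0→1
  Δ3: a:0→1
  (3Δ to stable)
t=9 Δ0: clk=1 b=1 a=1
  Δ1: clk:1→0
  (1Δ to stable)
t=10 Δ0: clk=0 b=1 a=1
  Δ1: clk:0→1
  Δ2: b:1→0
  Δ3: a:1→0
  (3Δ to stable)
t=11 Δ0: clk=1 b=0 a=0
  Δ1: clk:1→0
  (1Δ to stable)
t=12 Δ0: clk=0 b=0 a=0
  Δ1: clk:0→1
  Δ2: b:0→1
  Δ3: a:0→1
  (3Δ to stable)
t=13 Δ0: clk=1 b=1 a=1
  Δ1: clk:1→0
  (1Δ to stable)
t=14 Δ0: clk=0 b=1 a=1
  Δ1: clk:0→1
  Δ2: b:1→0
  Δ3: a:1→0
  (3Δ to stable)
t=15 Δ0: clk=1 b=0 a=0
  Δ1: clk:1→0
  (1Δ to stable)
t=16 Δ0: clk=0 b=0 a=0
  Δ1: clk:0→1
  Δ2: b:0→1
  Δ3: a:0→1
  (3Δ to stable)
t=17 Δ0: clk=1 b=1 a=1
  Δ1: clk:1→0
  (1Δ to stable)
t=18 Δ0: clk=0 b=1 a=1
  Δ1: clk:0→1
  Δ2: b:1→0
  Δ3: a:1→0
  (3Δ to stable)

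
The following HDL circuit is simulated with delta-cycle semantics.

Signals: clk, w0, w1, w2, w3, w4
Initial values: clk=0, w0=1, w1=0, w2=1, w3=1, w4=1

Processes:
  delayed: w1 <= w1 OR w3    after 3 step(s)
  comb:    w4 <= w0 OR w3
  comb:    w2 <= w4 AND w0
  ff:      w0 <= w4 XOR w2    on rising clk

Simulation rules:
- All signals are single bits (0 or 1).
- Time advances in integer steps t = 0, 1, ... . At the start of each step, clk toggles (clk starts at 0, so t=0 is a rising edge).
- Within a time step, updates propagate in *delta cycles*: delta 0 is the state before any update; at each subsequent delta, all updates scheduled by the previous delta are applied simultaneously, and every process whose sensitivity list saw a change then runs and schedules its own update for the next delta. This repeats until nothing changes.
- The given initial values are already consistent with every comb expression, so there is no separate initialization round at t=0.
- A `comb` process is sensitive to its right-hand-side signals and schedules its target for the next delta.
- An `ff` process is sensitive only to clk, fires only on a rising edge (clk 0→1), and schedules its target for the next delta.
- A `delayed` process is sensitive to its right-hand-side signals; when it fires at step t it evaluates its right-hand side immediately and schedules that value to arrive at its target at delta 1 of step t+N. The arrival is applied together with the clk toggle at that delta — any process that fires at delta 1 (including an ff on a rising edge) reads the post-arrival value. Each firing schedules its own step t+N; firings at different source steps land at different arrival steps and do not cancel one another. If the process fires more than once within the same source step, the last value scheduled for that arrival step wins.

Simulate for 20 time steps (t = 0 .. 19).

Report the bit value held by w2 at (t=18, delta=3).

t0.Δ0 w4=1 clk=0 w2=1 w3=1 w0=1 w1=0
t0.Δ1 w4=1 clk=1 w2=1 w3=1 w0=1 w1=0
t0.Δ2 w4=1 clk=1 w2=1 w3=1 w0=0 w1=0
t0.Δ3 w4=1 clk=1 w2=0 w3=1 w0=0 w1=0
t1.Δ0 w4=1 clk=1 w2=0 w3=1 w0=0 w1=0
t1.Δ1 w4=1 clk=0 w2=0 w3=1 w0=0 w1=0
t2.Δ0 w4=1 clk=0 w2=0 w3=1 w0=0 w1=0
t2.Δ1 w4=1 clk=1 w2=0 w3=1 w0=0 w1=0
t2.Δ2 w4=1 clk=1 w2=0 w3=1 w0=1 w1=0
t2.Δ3 w4=1 clk=1 w2=1 w3=1 w0=1 w1=0
t3.Δ0 w4=1 clk=1 w2=1 w3=1 w0=1 w1=0
t3.Δ1 w4=1 clk=0 w2=1 w3=1 w0=1 w1=0
t4.Δ0 w4=1 clk=0 w2=1 w3=1 w0=1 w1=0
t4.Δ1 w4=1 clk=1 w2=1 w3=1 w0=1 w1=0
t4.Δ2 w4=1 clk=1 w2=1 w3=1 w0=0 w1=0
t4.Δ3 w4=1 clk=1 w2=0 w3=1 w0=0 w1=0
t5.Δ0 w4=1 clk=1 w2=0 w3=1 w0=0 w1=0
t5.Δ1 w4=1 clk=0 w2=0 w3=1 w0=0 w1=0
t6.Δ0 w4=1 clk=0 w2=0 w3=1 w0=0 w1=0
t6.Δ1 w4=1 clk=1 w2=0 w3=1 w0=0 w1=0
t6.Δ2 w4=1 clk=1 w2=0 w3=1 w0=1 w1=0
t6.Δ3 w4=1 clk=1 w2=1 w3=1 w0=1 w1=0
t7.Δ0 w4=1 clk=1 w2=1 w3=1 w0=1 w1=0
t7.Δ1 w4=1 clk=0 w2=1 w3=1 w0=1 w1=0
t8.Δ0 w4=1 clk=0 w2=1 w3=1 w0=1 w1=0
t8.Δ1 w4=1 clk=1 w2=1 w3=1 w0=1 w1=0
t8.Δ2 w4=1 clk=1 w2=1 w3=1 w0=0 w1=0
t8.Δ3 w4=1 clk=1 w2=0 w3=1 w0=0 w1=0
t9.Δ0 w4=1 clk=1 w2=0 w3=1 w0=0 w1=0
t9.Δ1 w4=1 clk=0 w2=0 w3=1 w0=0 w1=0
t10.Δ0 w4=1 clk=0 w2=0 w3=1 w0=0 w1=0
t10.Δ1 w4=1 clk=1 w2=0 w3=1 w0=0 w1=0
t10.Δ2 w4=1 clk=1 w2=0 w3=1 w0=1 w1=0
t10.Δ3 w4=1 clk=1 w2=1 w3=1 w0=1 w1=0
t11.Δ0 w4=1 clk=1 w2=1 w3=1 w0=1 w1=0
t11.Δ1 w4=1 clk=0 w2=1 w3=1 w0=1 w1=0
t12.Δ0 w4=1 clk=0 w2=1 w3=1 w0=1 w1=0
t12.Δ1 w4=1 clk=1 w2=1 w3=1 w0=1 w1=0
t12.Δ2 w4=1 clk=1 w2=1 w3=1 w0=0 w1=0
t12.Δ3 w4=1 clk=1 w2=0 w3=1 w0=0 w1=0
t13.Δ0 w4=1 clk=1 w2=0 w3=1 w0=0 w1=0
t13.Δ1 w4=1 clk=0 w2=0 w3=1 w0=0 w1=0
t14.Δ0 w4=1 clk=0 w2=0 w3=1 w0=0 w1=0
t14.Δ1 w4=1 clk=1 w2=0 w3=1 w0=0 w1=0
t14.Δ2 w4=1 clk=1 w2=0 w3=1 w0=1 w1=0
t14.Δ3 w4=1 clk=1 w2=1 w3=1 w0=1 w1=0
t15.Δ0 w4=1 clk=1 w2=1 w3=1 w0=1 w1=0
t15.Δ1 w4=1 clk=0 w2=1 w3=1 w0=1 w1=0
t16.Δ0 w4=1 clk=0 w2=1 w3=1 w0=1 w1=0
t16.Δ1 w4=1 clk=1 w2=1 w3=1 w0=1 w1=0
t16.Δ2 w4=1 clk=1 w2=1 w3=1 w0=0 w1=0
t16.Δ3 w4=1 clk=1 w2=0 w3=1 w0=0 w1=0
t17.Δ0 w4=1 clk=1 w2=0 w3=1 w0=0 w1=0
t17.Δ1 w4=1 clk=0 w2=0 w3=1 w0=0 w1=0
t18.Δ0 w4=1 clk=0 w2=0 w3=1 w0=0 w1=0
t18.Δ1 w4=1 clk=1 w2=0 w3=1 w0=0 w1=0
t18.Δ2 w4=1 clk=1 w2=0 w3=1 w0=1 w1=0
t18.Δ3 w4=1 clk=1 w2=1 w3=1 w0=1 w1=0
t19.Δ0 w4=1 clk=1 w2=1 w3=1 w0=1 w1=0
t19.Δ1 w4=1 clk=0 w2=1 w3=1 w0=1 w1=0

1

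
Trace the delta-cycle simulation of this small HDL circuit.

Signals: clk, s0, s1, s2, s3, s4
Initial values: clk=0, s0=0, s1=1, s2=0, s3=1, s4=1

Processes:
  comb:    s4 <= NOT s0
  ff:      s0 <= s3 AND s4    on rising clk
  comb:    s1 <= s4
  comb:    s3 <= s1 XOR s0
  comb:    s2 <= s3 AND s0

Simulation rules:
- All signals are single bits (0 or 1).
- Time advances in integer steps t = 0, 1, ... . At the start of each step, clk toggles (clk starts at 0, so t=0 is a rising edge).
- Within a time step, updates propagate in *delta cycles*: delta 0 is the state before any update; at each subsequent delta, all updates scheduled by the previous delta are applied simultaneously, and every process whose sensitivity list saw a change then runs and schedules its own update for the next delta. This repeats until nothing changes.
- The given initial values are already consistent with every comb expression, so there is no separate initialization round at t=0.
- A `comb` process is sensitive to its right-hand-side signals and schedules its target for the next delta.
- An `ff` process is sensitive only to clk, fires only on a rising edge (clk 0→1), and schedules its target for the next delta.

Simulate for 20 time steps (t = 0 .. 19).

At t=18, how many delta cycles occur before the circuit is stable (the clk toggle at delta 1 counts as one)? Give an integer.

5

t0.Δ0 s1=1 s4=1 s3=1 clk=0 s0=0 s2=0
t0.Δ1 s1=1 s4=1 s3=1 clk=1 s0=0 s2=0
t0.Δ2 s1=1 s4=1 s3=1 clk=1 s0=1 s2=0
t0.Δ3 s1=1 s4=0 s3=0 clk=1 s0=1 s2=1
t0.Δ4 s1=0 s4=0 s3=0 clk=1 s0=1 s2=0
t0.Δ5 s1=0 s4=0 s3=1 clk=1 s0=1 s2=0
t0.Δ6 s1=0 s4=0 s3=1 clk=1 s0=1 s2=1
t1.Δ0 s1=0 s4=0 s3=1 clk=1 s0=1 s2=1
t1.Δ1 s1=0 s4=0 s3=1 clk=0 s0=1 s2=1
t2.Δ0 s1=0 s4=0 s3=1 clk=0 s0=1 s2=1
t2.Δ1 s1=0 s4=0 s3=1 clk=1 s0=1 s2=1
t2.Δ2 s1=0 s4=0 s3=1 clk=1 s0=0 s2=1
t2.Δ3 s1=0 s4=1 s3=0 clk=1 s0=0 s2=0
t2.Δ4 s1=1 s4=1 s3=0 clk=1 s0=0 s2=0
t2.Δ5 s1=1 s4=1 s3=1 clk=1 s0=0 s2=0
t3.Δ0 s1=1 s4=1 s3=1 clk=1 s0=0 s2=0
t3.Δ1 s1=1 s4=1 s3=1 clk=0 s0=0 s2=0
t4.Δ0 s1=1 s4=1 s3=1 clk=0 s0=0 s2=0
t4.Δ1 s1=1 s4=1 s3=1 clk=1 s0=0 s2=0
t4.Δ2 s1=1 s4=1 s3=1 clk=1 s0=1 s2=0
t4.Δ3 s1=1 s4=0 s3=0 clk=1 s0=1 s2=1
t4.Δ4 s1=0 s4=0 s3=0 clk=1 s0=1 s2=0
t4.Δ5 s1=0 s4=0 s3=1 clk=1 s0=1 s2=0
t4.Δ6 s1=0 s4=0 s3=1 clk=1 s0=1 s2=1
t5.Δ0 s1=0 s4=0 s3=1 clk=1 s0=1 s2=1
t5.Δ1 s1=0 s4=0 s3=1 clk=0 s0=1 s2=1
t6.Δ0 s1=0 s4=0 s3=1 clk=0 s0=1 s2=1
t6.Δ1 s1=0 s4=0 s3=1 clk=1 s0=1 s2=1
t6.Δ2 s1=0 s4=0 s3=1 clk=1 s0=0 s2=1
t6.Δ3 s1=0 s4=1 s3=0 clk=1 s0=0 s2=0
t6.Δ4 s1=1 s4=1 s3=0 clk=1 s0=0 s2=0
t6.Δ5 s1=1 s4=1 s3=1 clk=1 s0=0 s2=0
t7.Δ0 s1=1 s4=1 s3=1 clk=1 s0=0 s2=0
t7.Δ1 s1=1 s4=1 s3=1 clk=0 s0=0 s2=0
t8.Δ0 s1=1 s4=1 s3=1 clk=0 s0=0 s2=0
t8.Δ1 s1=1 s4=1 s3=1 clk=1 s0=0 s2=0
t8.Δ2 s1=1 s4=1 s3=1 clk=1 s0=1 s2=0
t8.Δ3 s1=1 s4=0 s3=0 clk=1 s0=1 s2=1
t8.Δ4 s1=0 s4=0 s3=0 clk=1 s0=1 s2=0
t8.Δ5 s1=0 s4=0 s3=1 clk=1 s0=1 s2=0
t8.Δ6 s1=0 s4=0 s3=1 clk=1 s0=1 s2=1
t9.Δ0 s1=0 s4=0 s3=1 clk=1 s0=1 s2=1
t9.Δ1 s1=0 s4=0 s3=1 clk=0 s0=1 s2=1
t10.Δ0 s1=0 s4=0 s3=1 clk=0 s0=1 s2=1
t10.Δ1 s1=0 s4=0 s3=1 clk=1 s0=1 s2=1
t10.Δ2 s1=0 s4=0 s3=1 clk=1 s0=0 s2=1
t10.Δ3 s1=0 s4=1 s3=0 clk=1 s0=0 s2=0
t10.Δ4 s1=1 s4=1 s3=0 clk=1 s0=0 s2=0
t10.Δ5 s1=1 s4=1 s3=1 clk=1 s0=0 s2=0
t11.Δ0 s1=1 s4=1 s3=1 clk=1 s0=0 s2=0
t11.Δ1 s1=1 s4=1 s3=1 clk=0 s0=0 s2=0
t12.Δ0 s1=1 s4=1 s3=1 clk=0 s0=0 s2=0
t12.Δ1 s1=1 s4=1 s3=1 clk=1 s0=0 s2=0
t12.Δ2 s1=1 s4=1 s3=1 clk=1 s0=1 s2=0
t12.Δ3 s1=1 s4=0 s3=0 clk=1 s0=1 s2=1
t12.Δ4 s1=0 s4=0 s3=0 clk=1 s0=1 s2=0
t12.Δ5 s1=0 s4=0 s3=1 clk=1 s0=1 s2=0
t12.Δ6 s1=0 s4=0 s3=1 clk=1 s0=1 s2=1
t13.Δ0 s1=0 s4=0 s3=1 clk=1 s0=1 s2=1
t13.Δ1 s1=0 s4=0 s3=1 clk=0 s0=1 s2=1
t14.Δ0 s1=0 s4=0 s3=1 clk=0 s0=1 s2=1
t14.Δ1 s1=0 s4=0 s3=1 clk=1 s0=1 s2=1
t14.Δ2 s1=0 s4=0 s3=1 clk=1 s0=0 s2=1
t14.Δ3 s1=0 s4=1 s3=0 clk=1 s0=0 s2=0
t14.Δ4 s1=1 s4=1 s3=0 clk=1 s0=0 s2=0
t14.Δ5 s1=1 s4=1 s3=1 clk=1 s0=0 s2=0
t15.Δ0 s1=1 s4=1 s3=1 clk=1 s0=0 s2=0
t15.Δ1 s1=1 s4=1 s3=1 clk=0 s0=0 s2=0
t16.Δ0 s1=1 s4=1 s3=1 clk=0 s0=0 s2=0
t16.Δ1 s1=1 s4=1 s3=1 clk=1 s0=0 s2=0
t16.Δ2 s1=1 s4=1 s3=1 clk=1 s0=1 s2=0
t16.Δ3 s1=1 s4=0 s3=0 clk=1 s0=1 s2=1
t16.Δ4 s1=0 s4=0 s3=0 clk=1 s0=1 s2=0
t16.Δ5 s1=0 s4=0 s3=1 clk=1 s0=1 s2=0
t16.Δ6 s1=0 s4=0 s3=1 clk=1 s0=1 s2=1
t17.Δ0 s1=0 s4=0 s3=1 clk=1 s0=1 s2=1
t17.Δ1 s1=0 s4=0 s3=1 clk=0 s0=1 s2=1
t18.Δ0 s1=0 s4=0 s3=1 clk=0 s0=1 s2=1
t18.Δ1 s1=0 s4=0 s3=1 clk=1 s0=1 s2=1
t18.Δ2 s1=0 s4=0 s3=1 clk=1 s0=0 s2=1
t18.Δ3 s1=0 s4=1 s3=0 clk=1 s0=0 s2=0
t18.Δ4 s1=1 s4=1 s3=0 clk=1 s0=0 s2=0
t18.Δ5 s1=1 s4=1 s3=1 clk=1 s0=0 s2=0
t19.Δ0 s1=1 s4=1 s3=1 clk=1 s0=0 s2=0
t19.Δ1 s1=1 s4=1 s3=1 clk=0 s0=0 s2=0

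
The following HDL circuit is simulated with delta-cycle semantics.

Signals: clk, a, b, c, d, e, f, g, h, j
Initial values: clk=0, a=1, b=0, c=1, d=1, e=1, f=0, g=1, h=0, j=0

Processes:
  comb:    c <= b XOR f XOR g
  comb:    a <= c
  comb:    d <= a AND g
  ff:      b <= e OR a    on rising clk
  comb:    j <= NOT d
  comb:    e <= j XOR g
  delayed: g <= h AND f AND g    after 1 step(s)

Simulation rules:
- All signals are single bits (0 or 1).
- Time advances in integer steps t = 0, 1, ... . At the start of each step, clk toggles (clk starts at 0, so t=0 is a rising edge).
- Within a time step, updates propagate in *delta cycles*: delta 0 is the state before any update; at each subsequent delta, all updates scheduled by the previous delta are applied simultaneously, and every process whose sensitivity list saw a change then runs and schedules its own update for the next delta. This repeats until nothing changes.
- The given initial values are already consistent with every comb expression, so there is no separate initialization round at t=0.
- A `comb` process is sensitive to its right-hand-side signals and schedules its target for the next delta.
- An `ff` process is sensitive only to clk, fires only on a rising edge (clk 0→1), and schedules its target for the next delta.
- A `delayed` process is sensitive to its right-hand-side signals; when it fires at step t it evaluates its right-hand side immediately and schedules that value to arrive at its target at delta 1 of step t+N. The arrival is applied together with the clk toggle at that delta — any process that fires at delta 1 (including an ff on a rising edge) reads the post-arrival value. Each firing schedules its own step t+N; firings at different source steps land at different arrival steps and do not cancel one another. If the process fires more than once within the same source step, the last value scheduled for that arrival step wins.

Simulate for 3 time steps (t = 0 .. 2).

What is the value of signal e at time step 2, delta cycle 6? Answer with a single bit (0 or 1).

0

[bits: clk,j,c,h,g,f,b,d,a,e]
t=0: Δ0=0010100111 Δ1=1010100111 Δ2=1010101111 Δ3=1000101111 Δ4=1000101101 Δ5=1000101001 Δ6=1100101001 Δ7=1100101000 | 7Δ
t=1: Δ0=1100101000 Δ1=0100101000 | 1Δ
t=2: Δ0=0100101000 Δ1=1100101000 Δ2=1100100000 Δ3=1110100000 Δ4=1110100010 Δ5=1110100110 Δ6=1010100110 Δ7=1010100111 | 7Δ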